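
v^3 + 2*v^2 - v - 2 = (v - 1)*(v + 1)*(v + 2)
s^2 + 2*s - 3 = (s - 1)*(s + 3)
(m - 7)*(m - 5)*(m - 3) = m^3 - 15*m^2 + 71*m - 105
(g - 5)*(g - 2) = g^2 - 7*g + 10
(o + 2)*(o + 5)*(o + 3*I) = o^3 + 7*o^2 + 3*I*o^2 + 10*o + 21*I*o + 30*I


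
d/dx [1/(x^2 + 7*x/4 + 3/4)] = 4*(-8*x - 7)/(4*x^2 + 7*x + 3)^2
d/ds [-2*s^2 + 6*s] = 6 - 4*s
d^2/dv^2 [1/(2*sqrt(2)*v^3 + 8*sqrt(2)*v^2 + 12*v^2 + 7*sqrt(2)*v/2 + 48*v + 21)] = 4*(-4*(3*sqrt(2)*v + 4*sqrt(2) + 6)*(4*sqrt(2)*v^3 + 16*sqrt(2)*v^2 + 24*v^2 + 7*sqrt(2)*v + 96*v + 42) + (12*sqrt(2)*v^2 + 32*sqrt(2)*v + 48*v + 7*sqrt(2) + 96)^2)/(4*sqrt(2)*v^3 + 16*sqrt(2)*v^2 + 24*v^2 + 7*sqrt(2)*v + 96*v + 42)^3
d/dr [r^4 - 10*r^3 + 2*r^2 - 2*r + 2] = 4*r^3 - 30*r^2 + 4*r - 2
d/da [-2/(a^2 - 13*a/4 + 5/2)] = 8*(8*a - 13)/(4*a^2 - 13*a + 10)^2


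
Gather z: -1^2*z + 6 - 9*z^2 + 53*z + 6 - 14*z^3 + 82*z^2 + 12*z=-14*z^3 + 73*z^2 + 64*z + 12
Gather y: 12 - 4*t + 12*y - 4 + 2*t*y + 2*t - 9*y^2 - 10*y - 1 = -2*t - 9*y^2 + y*(2*t + 2) + 7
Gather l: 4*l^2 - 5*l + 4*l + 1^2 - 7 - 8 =4*l^2 - l - 14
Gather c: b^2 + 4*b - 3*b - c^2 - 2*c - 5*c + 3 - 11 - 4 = b^2 + b - c^2 - 7*c - 12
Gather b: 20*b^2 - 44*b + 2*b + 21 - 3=20*b^2 - 42*b + 18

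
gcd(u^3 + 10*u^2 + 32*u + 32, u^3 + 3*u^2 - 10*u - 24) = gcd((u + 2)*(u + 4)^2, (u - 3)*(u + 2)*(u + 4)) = u^2 + 6*u + 8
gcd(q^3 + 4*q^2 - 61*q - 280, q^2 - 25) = q + 5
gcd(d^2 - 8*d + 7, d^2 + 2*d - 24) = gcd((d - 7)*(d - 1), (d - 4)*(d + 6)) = 1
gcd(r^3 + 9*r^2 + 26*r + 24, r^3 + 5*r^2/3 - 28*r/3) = r + 4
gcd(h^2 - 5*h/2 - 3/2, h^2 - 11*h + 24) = h - 3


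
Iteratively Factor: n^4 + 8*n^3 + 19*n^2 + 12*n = (n + 3)*(n^3 + 5*n^2 + 4*n) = (n + 3)*(n + 4)*(n^2 + n) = (n + 1)*(n + 3)*(n + 4)*(n)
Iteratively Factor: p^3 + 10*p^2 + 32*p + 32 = (p + 2)*(p^2 + 8*p + 16) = (p + 2)*(p + 4)*(p + 4)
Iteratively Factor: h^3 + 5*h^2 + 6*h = (h + 3)*(h^2 + 2*h) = (h + 2)*(h + 3)*(h)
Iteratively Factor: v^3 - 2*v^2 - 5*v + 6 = (v - 3)*(v^2 + v - 2) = (v - 3)*(v - 1)*(v + 2)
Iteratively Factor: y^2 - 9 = (y - 3)*(y + 3)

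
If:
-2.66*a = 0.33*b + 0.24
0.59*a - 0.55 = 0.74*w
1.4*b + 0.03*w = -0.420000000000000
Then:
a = -0.06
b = -0.28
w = -0.79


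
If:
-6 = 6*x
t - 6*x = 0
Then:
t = -6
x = -1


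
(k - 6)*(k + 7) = k^2 + k - 42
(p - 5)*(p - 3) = p^2 - 8*p + 15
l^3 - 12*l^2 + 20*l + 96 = (l - 8)*(l - 6)*(l + 2)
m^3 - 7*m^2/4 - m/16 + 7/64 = (m - 7/4)*(m - 1/4)*(m + 1/4)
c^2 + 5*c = c*(c + 5)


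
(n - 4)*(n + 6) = n^2 + 2*n - 24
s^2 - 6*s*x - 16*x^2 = (s - 8*x)*(s + 2*x)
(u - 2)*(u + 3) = u^2 + u - 6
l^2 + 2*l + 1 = (l + 1)^2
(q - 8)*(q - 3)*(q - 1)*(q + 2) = q^4 - 10*q^3 + 11*q^2 + 46*q - 48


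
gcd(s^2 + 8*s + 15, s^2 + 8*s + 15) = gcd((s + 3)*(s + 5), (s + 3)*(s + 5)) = s^2 + 8*s + 15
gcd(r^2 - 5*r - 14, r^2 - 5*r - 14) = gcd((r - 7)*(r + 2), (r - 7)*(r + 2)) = r^2 - 5*r - 14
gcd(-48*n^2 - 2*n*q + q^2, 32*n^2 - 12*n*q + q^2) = -8*n + q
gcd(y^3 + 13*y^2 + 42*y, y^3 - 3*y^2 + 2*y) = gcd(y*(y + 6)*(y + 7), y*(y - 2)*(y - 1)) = y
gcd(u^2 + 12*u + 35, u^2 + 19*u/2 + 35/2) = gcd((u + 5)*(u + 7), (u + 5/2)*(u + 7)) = u + 7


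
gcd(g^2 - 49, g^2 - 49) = g^2 - 49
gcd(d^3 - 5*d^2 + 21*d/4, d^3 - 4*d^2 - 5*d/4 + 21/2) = d - 7/2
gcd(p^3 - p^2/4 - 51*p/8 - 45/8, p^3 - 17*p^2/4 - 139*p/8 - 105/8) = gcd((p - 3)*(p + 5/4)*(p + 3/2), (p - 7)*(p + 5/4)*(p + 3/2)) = p^2 + 11*p/4 + 15/8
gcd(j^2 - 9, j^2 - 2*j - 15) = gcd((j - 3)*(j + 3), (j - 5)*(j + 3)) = j + 3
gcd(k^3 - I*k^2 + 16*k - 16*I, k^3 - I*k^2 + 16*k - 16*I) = k^3 - I*k^2 + 16*k - 16*I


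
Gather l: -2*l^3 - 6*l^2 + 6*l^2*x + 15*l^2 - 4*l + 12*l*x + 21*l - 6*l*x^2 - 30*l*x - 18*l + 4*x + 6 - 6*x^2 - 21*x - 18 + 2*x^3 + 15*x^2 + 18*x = -2*l^3 + l^2*(6*x + 9) + l*(-6*x^2 - 18*x - 1) + 2*x^3 + 9*x^2 + x - 12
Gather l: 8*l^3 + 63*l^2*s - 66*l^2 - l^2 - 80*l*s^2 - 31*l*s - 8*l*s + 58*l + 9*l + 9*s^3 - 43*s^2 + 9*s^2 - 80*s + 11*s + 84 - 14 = 8*l^3 + l^2*(63*s - 67) + l*(-80*s^2 - 39*s + 67) + 9*s^3 - 34*s^2 - 69*s + 70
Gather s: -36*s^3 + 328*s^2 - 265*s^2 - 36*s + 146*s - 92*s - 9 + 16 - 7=-36*s^3 + 63*s^2 + 18*s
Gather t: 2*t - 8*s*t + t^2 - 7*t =t^2 + t*(-8*s - 5)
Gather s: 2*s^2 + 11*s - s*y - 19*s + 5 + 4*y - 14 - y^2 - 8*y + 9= 2*s^2 + s*(-y - 8) - y^2 - 4*y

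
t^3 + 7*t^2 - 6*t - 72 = (t - 3)*(t + 4)*(t + 6)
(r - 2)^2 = r^2 - 4*r + 4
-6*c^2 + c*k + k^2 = (-2*c + k)*(3*c + k)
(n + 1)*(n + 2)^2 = n^3 + 5*n^2 + 8*n + 4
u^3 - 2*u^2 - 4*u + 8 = (u - 2)^2*(u + 2)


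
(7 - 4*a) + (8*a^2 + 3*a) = 8*a^2 - a + 7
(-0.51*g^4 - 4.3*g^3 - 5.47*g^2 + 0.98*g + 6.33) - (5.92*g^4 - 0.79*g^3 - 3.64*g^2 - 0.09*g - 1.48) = -6.43*g^4 - 3.51*g^3 - 1.83*g^2 + 1.07*g + 7.81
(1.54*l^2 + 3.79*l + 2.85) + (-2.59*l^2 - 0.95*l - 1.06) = -1.05*l^2 + 2.84*l + 1.79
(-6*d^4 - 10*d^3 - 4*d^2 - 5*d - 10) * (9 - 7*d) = 42*d^5 + 16*d^4 - 62*d^3 - d^2 + 25*d - 90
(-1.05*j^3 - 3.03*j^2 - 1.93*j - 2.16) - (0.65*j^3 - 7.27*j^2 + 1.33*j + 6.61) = -1.7*j^3 + 4.24*j^2 - 3.26*j - 8.77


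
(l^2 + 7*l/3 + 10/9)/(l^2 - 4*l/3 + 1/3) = (9*l^2 + 21*l + 10)/(3*(3*l^2 - 4*l + 1))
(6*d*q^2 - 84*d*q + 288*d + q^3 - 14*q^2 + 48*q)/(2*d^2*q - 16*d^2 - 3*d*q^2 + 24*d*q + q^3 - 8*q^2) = (6*d*q - 36*d + q^2 - 6*q)/(2*d^2 - 3*d*q + q^2)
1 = 1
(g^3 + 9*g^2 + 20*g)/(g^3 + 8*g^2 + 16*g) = (g + 5)/(g + 4)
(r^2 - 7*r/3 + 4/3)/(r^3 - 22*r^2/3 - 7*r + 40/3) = (3*r - 4)/(3*r^2 - 19*r - 40)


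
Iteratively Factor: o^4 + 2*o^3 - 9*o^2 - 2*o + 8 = (o - 1)*(o^3 + 3*o^2 - 6*o - 8) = (o - 1)*(o + 1)*(o^2 + 2*o - 8) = (o - 1)*(o + 1)*(o + 4)*(o - 2)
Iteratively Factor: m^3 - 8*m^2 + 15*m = (m - 5)*(m^2 - 3*m) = (m - 5)*(m - 3)*(m)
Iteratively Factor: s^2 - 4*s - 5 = (s + 1)*(s - 5)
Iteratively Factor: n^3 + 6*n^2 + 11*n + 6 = (n + 2)*(n^2 + 4*n + 3) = (n + 2)*(n + 3)*(n + 1)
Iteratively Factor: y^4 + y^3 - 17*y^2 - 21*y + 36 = (y + 3)*(y^3 - 2*y^2 - 11*y + 12) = (y - 4)*(y + 3)*(y^2 + 2*y - 3) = (y - 4)*(y - 1)*(y + 3)*(y + 3)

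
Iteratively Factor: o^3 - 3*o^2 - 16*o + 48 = (o + 4)*(o^2 - 7*o + 12) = (o - 3)*(o + 4)*(o - 4)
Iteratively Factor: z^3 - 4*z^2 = (z - 4)*(z^2) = z*(z - 4)*(z)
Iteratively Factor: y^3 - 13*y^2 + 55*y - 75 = (y - 3)*(y^2 - 10*y + 25) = (y - 5)*(y - 3)*(y - 5)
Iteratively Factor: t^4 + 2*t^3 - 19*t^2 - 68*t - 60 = (t + 3)*(t^3 - t^2 - 16*t - 20) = (t - 5)*(t + 3)*(t^2 + 4*t + 4) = (t - 5)*(t + 2)*(t + 3)*(t + 2)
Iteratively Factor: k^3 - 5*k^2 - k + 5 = (k - 1)*(k^2 - 4*k - 5) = (k - 1)*(k + 1)*(k - 5)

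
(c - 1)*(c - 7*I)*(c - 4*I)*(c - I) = c^4 - c^3 - 12*I*c^3 - 39*c^2 + 12*I*c^2 + 39*c + 28*I*c - 28*I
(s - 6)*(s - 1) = s^2 - 7*s + 6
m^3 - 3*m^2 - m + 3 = (m - 3)*(m - 1)*(m + 1)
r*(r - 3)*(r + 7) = r^3 + 4*r^2 - 21*r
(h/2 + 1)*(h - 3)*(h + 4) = h^3/2 + 3*h^2/2 - 5*h - 12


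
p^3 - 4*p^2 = p^2*(p - 4)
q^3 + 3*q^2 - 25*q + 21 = (q - 3)*(q - 1)*(q + 7)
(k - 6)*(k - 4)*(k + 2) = k^3 - 8*k^2 + 4*k + 48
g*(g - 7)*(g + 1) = g^3 - 6*g^2 - 7*g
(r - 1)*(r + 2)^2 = r^3 + 3*r^2 - 4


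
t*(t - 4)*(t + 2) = t^3 - 2*t^2 - 8*t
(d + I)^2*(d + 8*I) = d^3 + 10*I*d^2 - 17*d - 8*I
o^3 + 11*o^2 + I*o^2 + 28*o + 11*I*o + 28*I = (o + 4)*(o + 7)*(o + I)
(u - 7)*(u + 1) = u^2 - 6*u - 7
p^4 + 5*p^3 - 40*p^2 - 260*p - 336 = (p - 7)*(p + 2)*(p + 4)*(p + 6)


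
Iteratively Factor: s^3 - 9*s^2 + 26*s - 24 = (s - 3)*(s^2 - 6*s + 8) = (s - 4)*(s - 3)*(s - 2)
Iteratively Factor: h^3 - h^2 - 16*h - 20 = (h + 2)*(h^2 - 3*h - 10) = (h + 2)^2*(h - 5)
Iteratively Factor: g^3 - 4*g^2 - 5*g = (g + 1)*(g^2 - 5*g) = (g - 5)*(g + 1)*(g)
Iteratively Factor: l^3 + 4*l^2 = (l + 4)*(l^2) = l*(l + 4)*(l)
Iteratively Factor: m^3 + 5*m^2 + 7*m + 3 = (m + 1)*(m^2 + 4*m + 3) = (m + 1)^2*(m + 3)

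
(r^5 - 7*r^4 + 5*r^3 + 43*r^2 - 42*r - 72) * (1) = r^5 - 7*r^4 + 5*r^3 + 43*r^2 - 42*r - 72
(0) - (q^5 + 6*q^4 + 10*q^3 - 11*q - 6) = -q^5 - 6*q^4 - 10*q^3 + 11*q + 6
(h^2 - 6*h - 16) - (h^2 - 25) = 9 - 6*h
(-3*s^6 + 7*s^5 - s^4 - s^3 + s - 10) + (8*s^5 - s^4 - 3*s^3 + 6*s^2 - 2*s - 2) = -3*s^6 + 15*s^5 - 2*s^4 - 4*s^3 + 6*s^2 - s - 12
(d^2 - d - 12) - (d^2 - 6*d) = 5*d - 12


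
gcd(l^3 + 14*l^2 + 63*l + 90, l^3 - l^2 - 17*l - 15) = l + 3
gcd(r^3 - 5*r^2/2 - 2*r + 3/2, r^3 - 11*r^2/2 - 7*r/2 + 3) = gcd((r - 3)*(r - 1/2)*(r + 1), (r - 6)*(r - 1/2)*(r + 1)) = r^2 + r/2 - 1/2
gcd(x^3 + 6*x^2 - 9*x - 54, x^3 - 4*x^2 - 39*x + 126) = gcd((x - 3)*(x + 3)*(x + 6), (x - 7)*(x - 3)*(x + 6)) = x^2 + 3*x - 18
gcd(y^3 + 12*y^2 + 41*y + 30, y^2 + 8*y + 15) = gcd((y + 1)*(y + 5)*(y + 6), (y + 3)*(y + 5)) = y + 5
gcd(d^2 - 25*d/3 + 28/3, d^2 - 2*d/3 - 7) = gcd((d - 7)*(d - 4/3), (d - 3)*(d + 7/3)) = 1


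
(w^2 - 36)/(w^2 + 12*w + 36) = (w - 6)/(w + 6)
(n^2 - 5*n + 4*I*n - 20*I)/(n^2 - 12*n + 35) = (n + 4*I)/(n - 7)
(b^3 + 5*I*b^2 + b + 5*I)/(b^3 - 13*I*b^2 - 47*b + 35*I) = (b^2 + 6*I*b - 5)/(b^2 - 12*I*b - 35)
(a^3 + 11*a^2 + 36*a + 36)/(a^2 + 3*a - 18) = (a^2 + 5*a + 6)/(a - 3)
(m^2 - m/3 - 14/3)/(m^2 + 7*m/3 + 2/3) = (3*m - 7)/(3*m + 1)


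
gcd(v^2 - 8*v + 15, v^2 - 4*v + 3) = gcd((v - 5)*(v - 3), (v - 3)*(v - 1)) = v - 3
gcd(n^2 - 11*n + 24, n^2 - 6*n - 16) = n - 8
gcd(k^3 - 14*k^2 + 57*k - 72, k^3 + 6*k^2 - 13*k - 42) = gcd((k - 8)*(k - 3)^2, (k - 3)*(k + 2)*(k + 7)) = k - 3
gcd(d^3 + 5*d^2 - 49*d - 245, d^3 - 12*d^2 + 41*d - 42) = d - 7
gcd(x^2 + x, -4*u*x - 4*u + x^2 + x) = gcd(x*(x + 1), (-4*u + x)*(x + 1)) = x + 1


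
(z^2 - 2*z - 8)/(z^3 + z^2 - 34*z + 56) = (z + 2)/(z^2 + 5*z - 14)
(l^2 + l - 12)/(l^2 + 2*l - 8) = (l - 3)/(l - 2)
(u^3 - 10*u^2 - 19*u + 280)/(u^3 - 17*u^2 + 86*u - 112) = (u + 5)/(u - 2)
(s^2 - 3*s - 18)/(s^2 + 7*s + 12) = (s - 6)/(s + 4)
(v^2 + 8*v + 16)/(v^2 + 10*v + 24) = (v + 4)/(v + 6)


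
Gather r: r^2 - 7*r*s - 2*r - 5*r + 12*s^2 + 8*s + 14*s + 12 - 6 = r^2 + r*(-7*s - 7) + 12*s^2 + 22*s + 6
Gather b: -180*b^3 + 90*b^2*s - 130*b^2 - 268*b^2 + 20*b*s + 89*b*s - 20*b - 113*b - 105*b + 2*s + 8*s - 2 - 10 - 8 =-180*b^3 + b^2*(90*s - 398) + b*(109*s - 238) + 10*s - 20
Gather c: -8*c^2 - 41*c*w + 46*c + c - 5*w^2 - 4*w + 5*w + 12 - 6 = -8*c^2 + c*(47 - 41*w) - 5*w^2 + w + 6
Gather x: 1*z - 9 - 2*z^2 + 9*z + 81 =-2*z^2 + 10*z + 72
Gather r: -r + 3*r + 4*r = 6*r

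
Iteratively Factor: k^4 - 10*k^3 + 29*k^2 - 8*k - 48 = (k - 3)*(k^3 - 7*k^2 + 8*k + 16) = (k - 3)*(k + 1)*(k^2 - 8*k + 16) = (k - 4)*(k - 3)*(k + 1)*(k - 4)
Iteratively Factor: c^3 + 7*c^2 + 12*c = (c + 4)*(c^2 + 3*c) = c*(c + 4)*(c + 3)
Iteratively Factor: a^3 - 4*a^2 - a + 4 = (a - 1)*(a^2 - 3*a - 4) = (a - 1)*(a + 1)*(a - 4)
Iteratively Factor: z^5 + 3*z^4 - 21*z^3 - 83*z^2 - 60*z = (z + 1)*(z^4 + 2*z^3 - 23*z^2 - 60*z) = z*(z + 1)*(z^3 + 2*z^2 - 23*z - 60) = z*(z - 5)*(z + 1)*(z^2 + 7*z + 12) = z*(z - 5)*(z + 1)*(z + 3)*(z + 4)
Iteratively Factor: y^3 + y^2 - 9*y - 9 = (y - 3)*(y^2 + 4*y + 3) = (y - 3)*(y + 3)*(y + 1)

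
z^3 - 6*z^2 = z^2*(z - 6)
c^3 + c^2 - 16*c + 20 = (c - 2)^2*(c + 5)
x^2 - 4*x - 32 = (x - 8)*(x + 4)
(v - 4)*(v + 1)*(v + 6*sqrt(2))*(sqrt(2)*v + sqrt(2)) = sqrt(2)*v^4 - 2*sqrt(2)*v^3 + 12*v^3 - 24*v^2 - 7*sqrt(2)*v^2 - 84*v - 4*sqrt(2)*v - 48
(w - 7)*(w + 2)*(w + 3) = w^3 - 2*w^2 - 29*w - 42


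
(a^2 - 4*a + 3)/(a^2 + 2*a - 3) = (a - 3)/(a + 3)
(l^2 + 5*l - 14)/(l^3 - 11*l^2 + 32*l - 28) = (l + 7)/(l^2 - 9*l + 14)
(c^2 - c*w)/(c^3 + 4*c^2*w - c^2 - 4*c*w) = (c - w)/(c^2 + 4*c*w - c - 4*w)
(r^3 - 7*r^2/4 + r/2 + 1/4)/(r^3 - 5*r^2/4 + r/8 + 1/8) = 2*(r - 1)/(2*r - 1)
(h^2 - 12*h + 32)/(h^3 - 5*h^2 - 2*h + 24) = (h - 8)/(h^2 - h - 6)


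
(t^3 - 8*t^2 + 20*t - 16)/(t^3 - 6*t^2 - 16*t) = (-t^3 + 8*t^2 - 20*t + 16)/(t*(-t^2 + 6*t + 16))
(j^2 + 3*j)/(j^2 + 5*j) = (j + 3)/(j + 5)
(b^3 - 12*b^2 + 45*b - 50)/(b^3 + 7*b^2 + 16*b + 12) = (b^3 - 12*b^2 + 45*b - 50)/(b^3 + 7*b^2 + 16*b + 12)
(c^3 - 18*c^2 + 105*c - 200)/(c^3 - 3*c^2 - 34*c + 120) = (c^2 - 13*c + 40)/(c^2 + 2*c - 24)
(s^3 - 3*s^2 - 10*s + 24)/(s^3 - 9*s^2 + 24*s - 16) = (s^2 + s - 6)/(s^2 - 5*s + 4)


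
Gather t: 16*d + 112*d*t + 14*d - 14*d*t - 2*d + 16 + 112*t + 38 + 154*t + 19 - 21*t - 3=28*d + t*(98*d + 245) + 70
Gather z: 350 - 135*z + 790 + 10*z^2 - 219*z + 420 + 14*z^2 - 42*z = 24*z^2 - 396*z + 1560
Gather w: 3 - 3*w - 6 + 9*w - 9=6*w - 12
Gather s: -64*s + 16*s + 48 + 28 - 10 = 66 - 48*s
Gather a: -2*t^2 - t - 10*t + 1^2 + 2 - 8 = -2*t^2 - 11*t - 5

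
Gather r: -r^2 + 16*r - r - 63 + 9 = -r^2 + 15*r - 54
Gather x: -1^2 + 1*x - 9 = x - 10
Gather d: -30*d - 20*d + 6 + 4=10 - 50*d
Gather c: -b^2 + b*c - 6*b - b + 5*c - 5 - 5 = -b^2 - 7*b + c*(b + 5) - 10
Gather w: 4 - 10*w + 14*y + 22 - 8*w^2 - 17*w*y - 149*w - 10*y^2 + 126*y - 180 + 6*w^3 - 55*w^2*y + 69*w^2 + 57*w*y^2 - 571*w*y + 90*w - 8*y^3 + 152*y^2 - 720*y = 6*w^3 + w^2*(61 - 55*y) + w*(57*y^2 - 588*y - 69) - 8*y^3 + 142*y^2 - 580*y - 154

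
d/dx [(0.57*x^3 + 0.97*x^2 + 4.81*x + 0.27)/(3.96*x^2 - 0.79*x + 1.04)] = (2.2572*x^4 - 0.9006*x^3 - 18.0355*x^2 - 0.1208*x + 5.2157)/(15.6816*x^4 - 6.2568*x^3 + 8.8609*x^2 - 1.6432*x + 1.0816)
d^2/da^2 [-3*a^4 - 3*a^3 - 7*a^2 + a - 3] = -36*a^2 - 18*a - 14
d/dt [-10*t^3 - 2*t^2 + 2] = 2*t*(-15*t - 2)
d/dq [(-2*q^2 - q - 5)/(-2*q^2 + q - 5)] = 2*(5 - 2*q^2)/(4*q^4 - 4*q^3 + 21*q^2 - 10*q + 25)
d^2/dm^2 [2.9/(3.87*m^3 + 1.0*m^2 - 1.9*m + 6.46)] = (-(67.338*m + 5.8)*(3.87*m^3 + 1.0*m^2 - 1.9*m + 6.46) + 2.9*(11.61*m^2 + 2.0*m - 1.9)*(23.22*m^2 + 4.0*m - 3.8))/(3.87*m^3 + 1.0*m^2 - 1.9*m + 6.46)^3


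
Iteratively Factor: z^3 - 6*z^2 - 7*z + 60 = (z - 4)*(z^2 - 2*z - 15) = (z - 4)*(z + 3)*(z - 5)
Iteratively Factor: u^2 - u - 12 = (u + 3)*(u - 4)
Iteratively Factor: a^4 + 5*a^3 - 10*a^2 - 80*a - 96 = (a + 2)*(a^3 + 3*a^2 - 16*a - 48) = (a + 2)*(a + 3)*(a^2 - 16) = (a - 4)*(a + 2)*(a + 3)*(a + 4)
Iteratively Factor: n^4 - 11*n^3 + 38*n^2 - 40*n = (n - 4)*(n^3 - 7*n^2 + 10*n) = (n - 4)*(n - 2)*(n^2 - 5*n) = (n - 5)*(n - 4)*(n - 2)*(n)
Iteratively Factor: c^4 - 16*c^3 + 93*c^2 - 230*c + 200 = (c - 5)*(c^3 - 11*c^2 + 38*c - 40) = (c - 5)^2*(c^2 - 6*c + 8) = (c - 5)^2*(c - 2)*(c - 4)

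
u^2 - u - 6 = (u - 3)*(u + 2)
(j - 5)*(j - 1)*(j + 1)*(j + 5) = j^4 - 26*j^2 + 25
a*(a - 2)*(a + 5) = a^3 + 3*a^2 - 10*a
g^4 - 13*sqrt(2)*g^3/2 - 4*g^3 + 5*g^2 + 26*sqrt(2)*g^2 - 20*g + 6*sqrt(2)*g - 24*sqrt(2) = (g - 4)*(g - 6*sqrt(2))*(g - sqrt(2))*(g + sqrt(2)/2)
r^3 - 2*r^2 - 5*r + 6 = (r - 3)*(r - 1)*(r + 2)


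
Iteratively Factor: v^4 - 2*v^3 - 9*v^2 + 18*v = (v + 3)*(v^3 - 5*v^2 + 6*v) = (v - 3)*(v + 3)*(v^2 - 2*v) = v*(v - 3)*(v + 3)*(v - 2)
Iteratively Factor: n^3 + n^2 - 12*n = (n)*(n^2 + n - 12) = n*(n + 4)*(n - 3)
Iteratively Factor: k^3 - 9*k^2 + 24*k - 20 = (k - 2)*(k^2 - 7*k + 10) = (k - 2)^2*(k - 5)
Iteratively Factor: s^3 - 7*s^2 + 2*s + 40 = (s - 5)*(s^2 - 2*s - 8) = (s - 5)*(s - 4)*(s + 2)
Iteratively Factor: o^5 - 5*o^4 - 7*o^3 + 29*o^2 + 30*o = (o + 2)*(o^4 - 7*o^3 + 7*o^2 + 15*o) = o*(o + 2)*(o^3 - 7*o^2 + 7*o + 15) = o*(o + 1)*(o + 2)*(o^2 - 8*o + 15) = o*(o - 5)*(o + 1)*(o + 2)*(o - 3)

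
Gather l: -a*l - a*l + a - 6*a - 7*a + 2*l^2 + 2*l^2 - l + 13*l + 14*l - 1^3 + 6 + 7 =-12*a + 4*l^2 + l*(26 - 2*a) + 12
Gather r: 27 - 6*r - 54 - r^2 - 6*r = -r^2 - 12*r - 27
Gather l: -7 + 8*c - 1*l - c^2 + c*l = -c^2 + 8*c + l*(c - 1) - 7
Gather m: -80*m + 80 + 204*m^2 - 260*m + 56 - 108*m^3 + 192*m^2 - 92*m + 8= -108*m^3 + 396*m^2 - 432*m + 144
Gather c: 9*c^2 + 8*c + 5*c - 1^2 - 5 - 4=9*c^2 + 13*c - 10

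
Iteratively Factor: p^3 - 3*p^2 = (p)*(p^2 - 3*p) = p*(p - 3)*(p)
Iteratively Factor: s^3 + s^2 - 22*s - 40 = (s + 4)*(s^2 - 3*s - 10) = (s + 2)*(s + 4)*(s - 5)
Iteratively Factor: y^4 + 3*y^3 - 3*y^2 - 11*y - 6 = (y + 1)*(y^3 + 2*y^2 - 5*y - 6) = (y - 2)*(y + 1)*(y^2 + 4*y + 3) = (y - 2)*(y + 1)^2*(y + 3)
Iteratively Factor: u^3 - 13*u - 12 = (u - 4)*(u^2 + 4*u + 3) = (u - 4)*(u + 3)*(u + 1)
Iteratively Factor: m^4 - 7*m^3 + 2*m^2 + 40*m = (m - 5)*(m^3 - 2*m^2 - 8*m) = (m - 5)*(m + 2)*(m^2 - 4*m) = (m - 5)*(m - 4)*(m + 2)*(m)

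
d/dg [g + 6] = 1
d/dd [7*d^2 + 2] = 14*d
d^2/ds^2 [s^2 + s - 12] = 2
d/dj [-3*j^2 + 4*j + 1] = 4 - 6*j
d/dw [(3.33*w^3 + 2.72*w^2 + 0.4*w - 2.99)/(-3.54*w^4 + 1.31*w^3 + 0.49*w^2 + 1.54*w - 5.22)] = (11.7882*w^6 + 19.2576*w^5 + 2.3165*w^4 - 33.13*w^3 - 36.4043*w^2 - 25.4666*w + 2.5166)/(12.5316*w^8 - 9.2748*w^7 - 1.7531*w^6 - 9.6194*w^5 + 41.2325*w^4 - 12.1672*w^3 - 2.744*w^2 - 16.0776*w + 27.2484)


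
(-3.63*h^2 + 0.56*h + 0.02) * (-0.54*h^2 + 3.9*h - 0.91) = 1.9602*h^4 - 14.4594*h^3 + 5.4765*h^2 - 0.4316*h - 0.0182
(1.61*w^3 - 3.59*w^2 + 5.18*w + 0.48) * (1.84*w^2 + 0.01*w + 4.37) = 2.9624*w^5 - 6.5895*w^4 + 16.531*w^3 - 14.7533*w^2 + 22.6414*w + 2.0976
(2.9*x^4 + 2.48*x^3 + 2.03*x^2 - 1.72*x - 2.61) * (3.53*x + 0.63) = 10.237*x^5 + 10.5814*x^4 + 8.7283*x^3 - 4.7927*x^2 - 10.2969*x - 1.6443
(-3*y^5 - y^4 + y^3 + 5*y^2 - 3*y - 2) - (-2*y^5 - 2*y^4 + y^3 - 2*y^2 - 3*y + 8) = -y^5 + y^4 + 7*y^2 - 10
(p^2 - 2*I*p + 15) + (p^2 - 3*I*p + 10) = 2*p^2 - 5*I*p + 25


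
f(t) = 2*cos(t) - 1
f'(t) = -2*sin(t)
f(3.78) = -2.61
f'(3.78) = 1.19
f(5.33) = 0.16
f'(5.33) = 1.63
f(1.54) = -0.94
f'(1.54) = -2.00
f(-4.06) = -2.21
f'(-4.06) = -1.59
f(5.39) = 0.25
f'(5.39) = 1.56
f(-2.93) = -2.96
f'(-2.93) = 0.42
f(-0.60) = 0.65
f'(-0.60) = 1.13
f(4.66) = -1.10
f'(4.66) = 2.00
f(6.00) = 0.92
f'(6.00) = 0.56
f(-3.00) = -2.98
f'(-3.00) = 0.28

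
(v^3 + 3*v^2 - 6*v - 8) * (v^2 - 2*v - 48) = v^5 + v^4 - 60*v^3 - 140*v^2 + 304*v + 384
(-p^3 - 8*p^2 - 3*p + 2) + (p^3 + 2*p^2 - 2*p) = -6*p^2 - 5*p + 2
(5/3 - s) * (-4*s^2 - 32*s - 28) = 4*s^3 + 76*s^2/3 - 76*s/3 - 140/3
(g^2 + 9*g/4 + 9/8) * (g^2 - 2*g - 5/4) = g^4 + g^3/4 - 37*g^2/8 - 81*g/16 - 45/32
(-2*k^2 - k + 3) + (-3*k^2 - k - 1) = -5*k^2 - 2*k + 2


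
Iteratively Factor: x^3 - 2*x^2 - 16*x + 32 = (x - 2)*(x^2 - 16) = (x - 4)*(x - 2)*(x + 4)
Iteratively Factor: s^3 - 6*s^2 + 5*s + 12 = (s - 4)*(s^2 - 2*s - 3) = (s - 4)*(s - 3)*(s + 1)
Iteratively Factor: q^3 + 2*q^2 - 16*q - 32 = (q + 4)*(q^2 - 2*q - 8) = (q - 4)*(q + 4)*(q + 2)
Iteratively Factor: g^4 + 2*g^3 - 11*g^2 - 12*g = (g - 3)*(g^3 + 5*g^2 + 4*g) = (g - 3)*(g + 4)*(g^2 + g) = (g - 3)*(g + 1)*(g + 4)*(g)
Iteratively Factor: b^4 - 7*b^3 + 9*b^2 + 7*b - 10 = (b - 5)*(b^3 - 2*b^2 - b + 2) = (b - 5)*(b - 2)*(b^2 - 1) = (b - 5)*(b - 2)*(b + 1)*(b - 1)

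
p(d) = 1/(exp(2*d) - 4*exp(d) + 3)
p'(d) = (-2*exp(2*d) + 4*exp(d))/(exp(2*d) - 4*exp(d) + 3)^2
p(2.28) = 0.02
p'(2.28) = -0.04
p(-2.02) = 0.40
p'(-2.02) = 0.08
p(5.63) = 0.00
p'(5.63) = -0.00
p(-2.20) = 0.39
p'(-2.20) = 0.06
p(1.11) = 14.31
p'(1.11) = -1284.83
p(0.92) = -1.35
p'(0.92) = -4.66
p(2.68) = 0.01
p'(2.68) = -0.01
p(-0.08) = 6.26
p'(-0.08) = 77.98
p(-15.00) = 0.33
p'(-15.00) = 0.00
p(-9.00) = 0.33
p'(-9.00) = 0.00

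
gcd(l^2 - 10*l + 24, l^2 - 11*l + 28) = l - 4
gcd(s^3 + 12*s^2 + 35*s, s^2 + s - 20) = s + 5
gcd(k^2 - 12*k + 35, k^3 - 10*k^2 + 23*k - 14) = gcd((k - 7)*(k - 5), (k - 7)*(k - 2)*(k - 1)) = k - 7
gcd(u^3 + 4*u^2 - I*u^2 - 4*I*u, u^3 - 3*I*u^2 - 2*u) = u^2 - I*u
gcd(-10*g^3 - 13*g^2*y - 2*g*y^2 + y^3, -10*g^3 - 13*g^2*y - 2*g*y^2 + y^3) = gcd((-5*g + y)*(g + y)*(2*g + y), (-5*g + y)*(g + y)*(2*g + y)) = -10*g^3 - 13*g^2*y - 2*g*y^2 + y^3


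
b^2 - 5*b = b*(b - 5)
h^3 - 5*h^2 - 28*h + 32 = (h - 8)*(h - 1)*(h + 4)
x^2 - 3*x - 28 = (x - 7)*(x + 4)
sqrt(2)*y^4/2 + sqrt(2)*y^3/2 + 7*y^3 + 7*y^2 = y^2*(y + 7*sqrt(2))*(sqrt(2)*y/2 + sqrt(2)/2)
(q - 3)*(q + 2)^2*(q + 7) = q^4 + 8*q^3 - q^2 - 68*q - 84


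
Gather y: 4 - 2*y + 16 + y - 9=11 - y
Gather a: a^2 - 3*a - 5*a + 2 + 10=a^2 - 8*a + 12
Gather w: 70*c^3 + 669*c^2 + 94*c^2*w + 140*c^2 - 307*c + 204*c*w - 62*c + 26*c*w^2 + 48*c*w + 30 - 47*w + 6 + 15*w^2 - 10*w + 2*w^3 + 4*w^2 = 70*c^3 + 809*c^2 - 369*c + 2*w^3 + w^2*(26*c + 19) + w*(94*c^2 + 252*c - 57) + 36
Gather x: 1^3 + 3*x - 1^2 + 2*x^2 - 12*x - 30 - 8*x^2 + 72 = -6*x^2 - 9*x + 42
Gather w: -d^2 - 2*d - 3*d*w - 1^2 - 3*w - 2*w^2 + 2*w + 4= -d^2 - 2*d - 2*w^2 + w*(-3*d - 1) + 3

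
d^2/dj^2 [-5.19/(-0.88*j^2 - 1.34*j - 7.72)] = (-8.038272*j^2 - 12.240096*j + 5.19*(1.76*j + 1.34)*(3.52*j + 2.68) - 70.517568)/(0.88*j^2 + 1.34*j + 7.72)^3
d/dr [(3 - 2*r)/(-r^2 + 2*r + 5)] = 2*(-r^2 + 3*r - 8)/(r^4 - 4*r^3 - 6*r^2 + 20*r + 25)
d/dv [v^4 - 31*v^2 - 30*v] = 4*v^3 - 62*v - 30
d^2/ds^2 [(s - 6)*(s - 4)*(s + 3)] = 6*s - 14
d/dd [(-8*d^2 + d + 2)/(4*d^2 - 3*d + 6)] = 4*(5*d^2 - 28*d + 3)/(16*d^4 - 24*d^3 + 57*d^2 - 36*d + 36)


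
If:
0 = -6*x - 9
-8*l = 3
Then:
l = -3/8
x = -3/2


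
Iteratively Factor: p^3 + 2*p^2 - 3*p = (p + 3)*(p^2 - p) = (p - 1)*(p + 3)*(p)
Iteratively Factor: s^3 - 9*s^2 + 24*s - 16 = (s - 4)*(s^2 - 5*s + 4) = (s - 4)*(s - 1)*(s - 4)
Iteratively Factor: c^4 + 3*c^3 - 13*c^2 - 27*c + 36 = (c + 4)*(c^3 - c^2 - 9*c + 9) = (c + 3)*(c + 4)*(c^2 - 4*c + 3) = (c - 1)*(c + 3)*(c + 4)*(c - 3)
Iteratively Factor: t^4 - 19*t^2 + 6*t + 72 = (t - 3)*(t^3 + 3*t^2 - 10*t - 24) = (t - 3)^2*(t^2 + 6*t + 8) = (t - 3)^2*(t + 2)*(t + 4)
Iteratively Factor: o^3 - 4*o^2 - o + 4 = (o - 1)*(o^2 - 3*o - 4) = (o - 4)*(o - 1)*(o + 1)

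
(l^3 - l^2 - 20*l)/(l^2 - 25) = l*(l + 4)/(l + 5)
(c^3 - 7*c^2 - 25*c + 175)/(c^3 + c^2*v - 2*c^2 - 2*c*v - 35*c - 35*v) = (c - 5)/(c + v)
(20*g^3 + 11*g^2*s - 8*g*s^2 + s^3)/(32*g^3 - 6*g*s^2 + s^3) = (-5*g^2 - 4*g*s + s^2)/(-8*g^2 - 2*g*s + s^2)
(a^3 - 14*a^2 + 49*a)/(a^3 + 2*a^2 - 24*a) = (a^2 - 14*a + 49)/(a^2 + 2*a - 24)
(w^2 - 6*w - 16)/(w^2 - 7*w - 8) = (w + 2)/(w + 1)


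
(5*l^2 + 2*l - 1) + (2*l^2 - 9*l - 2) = 7*l^2 - 7*l - 3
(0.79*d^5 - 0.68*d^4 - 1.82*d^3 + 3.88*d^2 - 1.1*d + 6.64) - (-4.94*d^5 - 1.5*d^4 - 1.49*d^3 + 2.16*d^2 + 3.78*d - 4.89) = 5.73*d^5 + 0.82*d^4 - 0.33*d^3 + 1.72*d^2 - 4.88*d + 11.53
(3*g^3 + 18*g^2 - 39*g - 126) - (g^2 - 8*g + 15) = 3*g^3 + 17*g^2 - 31*g - 141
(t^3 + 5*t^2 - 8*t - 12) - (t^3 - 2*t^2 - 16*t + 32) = 7*t^2 + 8*t - 44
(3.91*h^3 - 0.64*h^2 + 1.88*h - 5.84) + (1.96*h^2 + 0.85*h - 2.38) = 3.91*h^3 + 1.32*h^2 + 2.73*h - 8.22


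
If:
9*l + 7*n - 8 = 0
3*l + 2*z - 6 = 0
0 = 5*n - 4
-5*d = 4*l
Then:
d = -16/75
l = 4/15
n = 4/5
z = 13/5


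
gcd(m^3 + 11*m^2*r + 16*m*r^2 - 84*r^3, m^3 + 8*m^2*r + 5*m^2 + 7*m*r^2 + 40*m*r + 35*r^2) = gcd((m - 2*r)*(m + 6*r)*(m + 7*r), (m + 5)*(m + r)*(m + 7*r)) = m + 7*r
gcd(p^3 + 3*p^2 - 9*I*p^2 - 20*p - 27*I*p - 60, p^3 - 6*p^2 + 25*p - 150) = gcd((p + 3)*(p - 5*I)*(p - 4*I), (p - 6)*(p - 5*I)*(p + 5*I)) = p - 5*I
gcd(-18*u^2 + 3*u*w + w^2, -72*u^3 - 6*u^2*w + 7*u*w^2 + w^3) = 18*u^2 - 3*u*w - w^2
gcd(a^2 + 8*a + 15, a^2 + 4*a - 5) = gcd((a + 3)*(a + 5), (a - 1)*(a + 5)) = a + 5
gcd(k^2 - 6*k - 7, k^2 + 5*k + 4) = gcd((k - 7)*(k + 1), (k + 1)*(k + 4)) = k + 1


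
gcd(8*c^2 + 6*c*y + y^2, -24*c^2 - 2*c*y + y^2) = 4*c + y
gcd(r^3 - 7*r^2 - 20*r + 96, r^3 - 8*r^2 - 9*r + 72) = r^2 - 11*r + 24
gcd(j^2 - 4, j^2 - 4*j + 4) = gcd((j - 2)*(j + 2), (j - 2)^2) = j - 2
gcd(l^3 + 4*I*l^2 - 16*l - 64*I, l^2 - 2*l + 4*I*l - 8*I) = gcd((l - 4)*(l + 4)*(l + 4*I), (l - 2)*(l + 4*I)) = l + 4*I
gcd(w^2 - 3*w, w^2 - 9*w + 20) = 1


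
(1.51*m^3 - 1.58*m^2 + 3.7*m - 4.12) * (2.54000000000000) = 3.8354*m^3 - 4.0132*m^2 + 9.398*m - 10.4648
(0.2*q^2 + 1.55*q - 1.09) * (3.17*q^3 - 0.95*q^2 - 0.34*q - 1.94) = 0.634*q^5 + 4.7235*q^4 - 4.9958*q^3 + 0.1205*q^2 - 2.6364*q + 2.1146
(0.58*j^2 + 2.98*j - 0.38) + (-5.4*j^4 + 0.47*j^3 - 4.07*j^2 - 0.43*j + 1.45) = -5.4*j^4 + 0.47*j^3 - 3.49*j^2 + 2.55*j + 1.07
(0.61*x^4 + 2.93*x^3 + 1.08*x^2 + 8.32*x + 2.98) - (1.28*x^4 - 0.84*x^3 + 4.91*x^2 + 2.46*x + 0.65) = -0.67*x^4 + 3.77*x^3 - 3.83*x^2 + 5.86*x + 2.33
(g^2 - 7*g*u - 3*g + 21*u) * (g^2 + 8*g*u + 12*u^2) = g^4 + g^3*u - 3*g^3 - 44*g^2*u^2 - 3*g^2*u - 84*g*u^3 + 132*g*u^2 + 252*u^3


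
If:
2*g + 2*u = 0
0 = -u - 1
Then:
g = 1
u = -1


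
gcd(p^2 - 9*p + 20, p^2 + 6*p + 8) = 1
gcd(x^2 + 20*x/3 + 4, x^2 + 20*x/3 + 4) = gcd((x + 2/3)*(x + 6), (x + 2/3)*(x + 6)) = x^2 + 20*x/3 + 4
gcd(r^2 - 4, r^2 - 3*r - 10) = r + 2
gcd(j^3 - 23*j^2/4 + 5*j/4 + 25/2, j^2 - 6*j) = 1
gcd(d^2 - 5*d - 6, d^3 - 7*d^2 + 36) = d - 6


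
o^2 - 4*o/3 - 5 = (o - 3)*(o + 5/3)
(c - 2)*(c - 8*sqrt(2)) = c^2 - 8*sqrt(2)*c - 2*c + 16*sqrt(2)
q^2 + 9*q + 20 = (q + 4)*(q + 5)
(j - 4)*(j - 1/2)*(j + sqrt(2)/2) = j^3 - 9*j^2/2 + sqrt(2)*j^2/2 - 9*sqrt(2)*j/4 + 2*j + sqrt(2)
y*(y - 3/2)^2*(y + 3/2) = y^4 - 3*y^3/2 - 9*y^2/4 + 27*y/8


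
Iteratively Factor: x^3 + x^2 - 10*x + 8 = (x + 4)*(x^2 - 3*x + 2) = (x - 1)*(x + 4)*(x - 2)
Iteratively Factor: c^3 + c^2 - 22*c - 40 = (c - 5)*(c^2 + 6*c + 8) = (c - 5)*(c + 4)*(c + 2)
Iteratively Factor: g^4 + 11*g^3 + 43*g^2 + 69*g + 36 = (g + 4)*(g^3 + 7*g^2 + 15*g + 9) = (g + 1)*(g + 4)*(g^2 + 6*g + 9) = (g + 1)*(g + 3)*(g + 4)*(g + 3)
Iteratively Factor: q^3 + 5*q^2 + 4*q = (q + 4)*(q^2 + q) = (q + 1)*(q + 4)*(q)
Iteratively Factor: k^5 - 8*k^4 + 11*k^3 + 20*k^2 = (k)*(k^4 - 8*k^3 + 11*k^2 + 20*k) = k*(k - 5)*(k^3 - 3*k^2 - 4*k) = k*(k - 5)*(k - 4)*(k^2 + k) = k^2*(k - 5)*(k - 4)*(k + 1)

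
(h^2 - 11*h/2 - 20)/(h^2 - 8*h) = (h + 5/2)/h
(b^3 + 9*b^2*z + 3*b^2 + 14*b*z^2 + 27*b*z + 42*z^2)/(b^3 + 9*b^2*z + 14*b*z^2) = (b + 3)/b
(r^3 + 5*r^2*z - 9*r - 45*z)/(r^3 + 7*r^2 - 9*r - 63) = (r + 5*z)/(r + 7)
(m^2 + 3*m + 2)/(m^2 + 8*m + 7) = (m + 2)/(m + 7)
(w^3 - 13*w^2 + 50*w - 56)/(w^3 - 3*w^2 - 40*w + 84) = (w - 4)/(w + 6)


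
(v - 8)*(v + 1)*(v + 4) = v^3 - 3*v^2 - 36*v - 32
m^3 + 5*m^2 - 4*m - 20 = (m - 2)*(m + 2)*(m + 5)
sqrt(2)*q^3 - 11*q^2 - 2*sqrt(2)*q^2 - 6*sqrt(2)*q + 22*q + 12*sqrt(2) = (q - 2)*(q - 6*sqrt(2))*(sqrt(2)*q + 1)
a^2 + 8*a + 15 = (a + 3)*(a + 5)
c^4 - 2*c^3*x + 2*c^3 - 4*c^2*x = c^2*(c + 2)*(c - 2*x)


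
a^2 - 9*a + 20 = (a - 5)*(a - 4)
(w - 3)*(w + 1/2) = w^2 - 5*w/2 - 3/2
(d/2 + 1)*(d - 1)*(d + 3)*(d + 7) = d^4/2 + 11*d^3/2 + 29*d^2/2 + d/2 - 21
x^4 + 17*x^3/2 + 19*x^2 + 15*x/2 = x*(x + 1/2)*(x + 3)*(x + 5)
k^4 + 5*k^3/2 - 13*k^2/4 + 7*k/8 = k*(k - 1/2)^2*(k + 7/2)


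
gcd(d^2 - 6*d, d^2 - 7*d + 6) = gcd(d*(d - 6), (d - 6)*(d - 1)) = d - 6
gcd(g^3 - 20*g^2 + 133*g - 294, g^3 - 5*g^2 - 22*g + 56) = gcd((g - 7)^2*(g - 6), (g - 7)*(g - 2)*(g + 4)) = g - 7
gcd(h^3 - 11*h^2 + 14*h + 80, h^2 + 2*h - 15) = 1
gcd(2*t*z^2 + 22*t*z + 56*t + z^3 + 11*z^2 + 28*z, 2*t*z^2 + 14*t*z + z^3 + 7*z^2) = 2*t*z + 14*t + z^2 + 7*z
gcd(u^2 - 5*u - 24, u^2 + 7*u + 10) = 1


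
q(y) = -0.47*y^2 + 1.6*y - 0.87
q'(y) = 1.6 - 0.94*y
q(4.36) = -2.83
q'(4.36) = -2.50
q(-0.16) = -1.14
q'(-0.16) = 1.75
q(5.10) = -4.93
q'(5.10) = -3.19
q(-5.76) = -25.68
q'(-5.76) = 7.01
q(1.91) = 0.47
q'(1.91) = -0.20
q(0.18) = -0.60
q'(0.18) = 1.43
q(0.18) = -0.60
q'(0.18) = 1.43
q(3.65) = -1.29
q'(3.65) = -1.83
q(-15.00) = -130.62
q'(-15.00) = 15.70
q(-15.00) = -130.62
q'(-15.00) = 15.70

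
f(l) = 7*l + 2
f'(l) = 7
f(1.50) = 12.50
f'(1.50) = 7.00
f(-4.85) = -31.95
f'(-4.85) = 7.00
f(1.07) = 9.49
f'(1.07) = 7.00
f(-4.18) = -27.26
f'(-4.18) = 7.00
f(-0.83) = -3.81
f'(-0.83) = 7.00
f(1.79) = 14.53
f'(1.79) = 7.00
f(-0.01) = 1.93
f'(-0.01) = 7.00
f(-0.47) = -1.29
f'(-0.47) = 7.00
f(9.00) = 65.00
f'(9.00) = 7.00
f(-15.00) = -103.00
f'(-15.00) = 7.00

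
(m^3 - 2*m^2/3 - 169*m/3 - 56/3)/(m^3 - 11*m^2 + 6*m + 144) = (3*m^2 + 22*m + 7)/(3*(m^2 - 3*m - 18))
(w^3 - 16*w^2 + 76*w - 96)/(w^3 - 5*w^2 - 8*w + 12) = (w^2 - 10*w + 16)/(w^2 + w - 2)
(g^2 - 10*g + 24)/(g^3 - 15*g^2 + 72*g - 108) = (g - 4)/(g^2 - 9*g + 18)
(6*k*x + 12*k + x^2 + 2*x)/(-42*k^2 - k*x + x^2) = (x + 2)/(-7*k + x)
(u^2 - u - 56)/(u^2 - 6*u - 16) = (u + 7)/(u + 2)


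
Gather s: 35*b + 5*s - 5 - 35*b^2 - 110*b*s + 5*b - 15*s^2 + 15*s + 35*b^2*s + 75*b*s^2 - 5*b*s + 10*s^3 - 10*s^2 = -35*b^2 + 40*b + 10*s^3 + s^2*(75*b - 25) + s*(35*b^2 - 115*b + 20) - 5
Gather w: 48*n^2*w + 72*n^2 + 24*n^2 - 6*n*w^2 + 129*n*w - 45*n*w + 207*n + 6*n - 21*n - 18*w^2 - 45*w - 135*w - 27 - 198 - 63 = 96*n^2 + 192*n + w^2*(-6*n - 18) + w*(48*n^2 + 84*n - 180) - 288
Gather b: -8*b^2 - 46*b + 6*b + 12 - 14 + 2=-8*b^2 - 40*b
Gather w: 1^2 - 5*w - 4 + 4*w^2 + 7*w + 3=4*w^2 + 2*w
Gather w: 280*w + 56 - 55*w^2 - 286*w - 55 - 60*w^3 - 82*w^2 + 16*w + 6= -60*w^3 - 137*w^2 + 10*w + 7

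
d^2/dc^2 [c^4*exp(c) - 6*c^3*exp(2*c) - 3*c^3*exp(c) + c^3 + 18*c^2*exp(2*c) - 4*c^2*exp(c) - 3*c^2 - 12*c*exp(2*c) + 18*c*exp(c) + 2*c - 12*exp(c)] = c^4*exp(c) - 24*c^3*exp(2*c) + 5*c^3*exp(c) - 10*c^2*exp(c) + 60*c*exp(2*c) - 16*c*exp(c) + 6*c - 12*exp(2*c) + 16*exp(c) - 6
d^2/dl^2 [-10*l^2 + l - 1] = -20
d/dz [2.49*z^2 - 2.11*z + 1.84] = 4.98*z - 2.11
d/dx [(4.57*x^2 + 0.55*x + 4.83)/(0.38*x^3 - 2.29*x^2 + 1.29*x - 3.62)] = (-1.7366*x^4 - 0.417999999999999*x^3 + 1.6486*x^2 - 10.9654*x - 8.2217)/(0.1444*x^6 - 1.7404*x^5 + 6.2245*x^4 - 8.6594*x^3 + 18.2437*x^2 - 9.3396*x + 13.1044)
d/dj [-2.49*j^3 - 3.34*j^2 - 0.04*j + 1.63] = -7.47*j^2 - 6.68*j - 0.04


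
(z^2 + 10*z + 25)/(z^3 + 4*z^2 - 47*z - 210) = (z + 5)/(z^2 - z - 42)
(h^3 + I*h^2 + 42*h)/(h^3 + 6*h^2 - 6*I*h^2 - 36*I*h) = (h + 7*I)/(h + 6)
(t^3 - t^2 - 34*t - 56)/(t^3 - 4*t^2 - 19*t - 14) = (t + 4)/(t + 1)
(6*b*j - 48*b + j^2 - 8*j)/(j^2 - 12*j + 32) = (6*b + j)/(j - 4)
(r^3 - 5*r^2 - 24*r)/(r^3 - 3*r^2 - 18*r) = (r - 8)/(r - 6)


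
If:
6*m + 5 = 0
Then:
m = -5/6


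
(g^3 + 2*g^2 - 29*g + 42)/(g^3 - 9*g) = (g^2 + 5*g - 14)/(g*(g + 3))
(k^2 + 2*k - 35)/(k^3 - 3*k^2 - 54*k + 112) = (k - 5)/(k^2 - 10*k + 16)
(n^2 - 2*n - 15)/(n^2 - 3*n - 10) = (n + 3)/(n + 2)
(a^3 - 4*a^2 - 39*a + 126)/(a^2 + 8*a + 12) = (a^2 - 10*a + 21)/(a + 2)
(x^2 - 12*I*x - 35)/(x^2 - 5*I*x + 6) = (x^2 - 12*I*x - 35)/(x^2 - 5*I*x + 6)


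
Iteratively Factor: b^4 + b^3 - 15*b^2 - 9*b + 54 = (b - 2)*(b^3 + 3*b^2 - 9*b - 27) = (b - 2)*(b + 3)*(b^2 - 9) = (b - 2)*(b + 3)^2*(b - 3)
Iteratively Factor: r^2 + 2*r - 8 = (r + 4)*(r - 2)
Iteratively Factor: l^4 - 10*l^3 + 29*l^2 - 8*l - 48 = (l + 1)*(l^3 - 11*l^2 + 40*l - 48) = (l - 3)*(l + 1)*(l^2 - 8*l + 16) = (l - 4)*(l - 3)*(l + 1)*(l - 4)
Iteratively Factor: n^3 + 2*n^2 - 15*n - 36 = (n - 4)*(n^2 + 6*n + 9) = (n - 4)*(n + 3)*(n + 3)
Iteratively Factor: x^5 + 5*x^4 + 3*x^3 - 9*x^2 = (x + 3)*(x^4 + 2*x^3 - 3*x^2) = x*(x + 3)*(x^3 + 2*x^2 - 3*x) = x*(x + 3)^2*(x^2 - x) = x^2*(x + 3)^2*(x - 1)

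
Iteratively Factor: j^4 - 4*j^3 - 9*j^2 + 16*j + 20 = (j + 2)*(j^3 - 6*j^2 + 3*j + 10) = (j + 1)*(j + 2)*(j^2 - 7*j + 10) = (j - 2)*(j + 1)*(j + 2)*(j - 5)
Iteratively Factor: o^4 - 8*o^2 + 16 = (o - 2)*(o^3 + 2*o^2 - 4*o - 8) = (o - 2)^2*(o^2 + 4*o + 4) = (o - 2)^2*(o + 2)*(o + 2)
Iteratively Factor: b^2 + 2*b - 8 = (b - 2)*(b + 4)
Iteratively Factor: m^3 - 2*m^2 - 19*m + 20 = (m - 1)*(m^2 - m - 20) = (m - 5)*(m - 1)*(m + 4)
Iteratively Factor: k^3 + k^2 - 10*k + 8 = (k - 1)*(k^2 + 2*k - 8) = (k - 1)*(k + 4)*(k - 2)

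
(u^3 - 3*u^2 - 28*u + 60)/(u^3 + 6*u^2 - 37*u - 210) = (u - 2)/(u + 7)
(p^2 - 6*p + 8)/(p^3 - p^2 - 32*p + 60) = (p - 4)/(p^2 + p - 30)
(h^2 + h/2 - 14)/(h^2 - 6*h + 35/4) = 2*(h + 4)/(2*h - 5)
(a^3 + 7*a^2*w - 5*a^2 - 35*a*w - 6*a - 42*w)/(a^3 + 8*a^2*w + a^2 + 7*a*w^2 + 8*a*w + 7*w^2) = (a - 6)/(a + w)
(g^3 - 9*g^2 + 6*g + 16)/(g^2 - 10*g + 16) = g + 1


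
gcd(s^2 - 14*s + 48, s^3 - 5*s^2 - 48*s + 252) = s - 6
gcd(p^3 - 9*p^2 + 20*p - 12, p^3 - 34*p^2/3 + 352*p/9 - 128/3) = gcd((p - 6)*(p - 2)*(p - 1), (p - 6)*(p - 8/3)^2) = p - 6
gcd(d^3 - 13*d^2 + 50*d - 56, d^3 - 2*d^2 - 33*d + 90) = 1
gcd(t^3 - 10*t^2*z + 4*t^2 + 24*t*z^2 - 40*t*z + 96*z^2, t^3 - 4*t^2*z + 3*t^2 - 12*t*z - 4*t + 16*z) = -t^2 + 4*t*z - 4*t + 16*z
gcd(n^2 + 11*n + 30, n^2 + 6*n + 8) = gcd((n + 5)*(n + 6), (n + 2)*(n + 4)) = 1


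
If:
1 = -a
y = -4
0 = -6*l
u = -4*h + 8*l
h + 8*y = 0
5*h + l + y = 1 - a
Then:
No Solution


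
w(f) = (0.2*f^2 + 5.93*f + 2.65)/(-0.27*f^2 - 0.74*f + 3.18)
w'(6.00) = 0.74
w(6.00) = -4.14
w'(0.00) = 2.06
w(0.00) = 0.83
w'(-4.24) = 16.56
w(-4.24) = -12.91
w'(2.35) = 14035.94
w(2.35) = -353.27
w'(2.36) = 7162.83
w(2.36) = -253.00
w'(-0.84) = 1.50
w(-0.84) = -0.61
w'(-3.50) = 4.81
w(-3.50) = -6.36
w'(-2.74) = 2.40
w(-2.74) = -3.80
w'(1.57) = 15.65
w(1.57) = 9.21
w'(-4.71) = 88.32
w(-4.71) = -30.85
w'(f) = (0.4*f + 5.93)/(-0.27*f^2 - 0.74*f + 3.18) + (0.54*f + 0.74)*(0.2*f^2 + 5.93*f + 2.65)/(-0.27*f^2 - 0.74*f + 3.18)^2 = (1.4531*f^2 + 2.703*f + 20.8184)/(0.0729*f^4 + 0.3996*f^3 - 1.1696*f^2 - 4.7064*f + 10.1124)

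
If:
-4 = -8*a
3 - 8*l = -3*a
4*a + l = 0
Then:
No Solution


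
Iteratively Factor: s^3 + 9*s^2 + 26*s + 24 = (s + 4)*(s^2 + 5*s + 6) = (s + 3)*(s + 4)*(s + 2)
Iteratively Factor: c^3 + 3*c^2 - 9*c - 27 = (c + 3)*(c^2 - 9) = (c + 3)^2*(c - 3)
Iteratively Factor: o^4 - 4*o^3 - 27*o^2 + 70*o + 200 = (o - 5)*(o^3 + o^2 - 22*o - 40) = (o - 5)*(o + 4)*(o^2 - 3*o - 10) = (o - 5)^2*(o + 4)*(o + 2)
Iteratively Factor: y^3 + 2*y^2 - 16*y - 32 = (y + 4)*(y^2 - 2*y - 8) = (y - 4)*(y + 4)*(y + 2)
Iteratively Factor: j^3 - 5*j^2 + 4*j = (j)*(j^2 - 5*j + 4) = j*(j - 4)*(j - 1)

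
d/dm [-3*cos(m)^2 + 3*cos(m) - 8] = -3*sin(m) + 3*sin(2*m)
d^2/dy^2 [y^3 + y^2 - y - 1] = 6*y + 2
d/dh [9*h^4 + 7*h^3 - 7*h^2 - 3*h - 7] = 36*h^3 + 21*h^2 - 14*h - 3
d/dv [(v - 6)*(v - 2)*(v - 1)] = 3*v^2 - 18*v + 20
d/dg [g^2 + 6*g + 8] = 2*g + 6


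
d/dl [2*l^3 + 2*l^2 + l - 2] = 6*l^2 + 4*l + 1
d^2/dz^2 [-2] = 0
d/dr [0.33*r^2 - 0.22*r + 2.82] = 0.66*r - 0.22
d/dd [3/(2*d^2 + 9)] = -12*d/(2*d^2 + 9)^2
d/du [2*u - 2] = 2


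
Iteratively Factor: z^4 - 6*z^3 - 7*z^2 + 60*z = (z + 3)*(z^3 - 9*z^2 + 20*z) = z*(z + 3)*(z^2 - 9*z + 20) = z*(z - 4)*(z + 3)*(z - 5)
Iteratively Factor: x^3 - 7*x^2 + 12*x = (x)*(x^2 - 7*x + 12) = x*(x - 3)*(x - 4)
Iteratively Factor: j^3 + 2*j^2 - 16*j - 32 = (j + 2)*(j^2 - 16) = (j - 4)*(j + 2)*(j + 4)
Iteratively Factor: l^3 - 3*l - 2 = (l - 2)*(l^2 + 2*l + 1) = (l - 2)*(l + 1)*(l + 1)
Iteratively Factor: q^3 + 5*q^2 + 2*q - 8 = (q + 2)*(q^2 + 3*q - 4) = (q - 1)*(q + 2)*(q + 4)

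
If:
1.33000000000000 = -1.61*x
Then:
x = -0.83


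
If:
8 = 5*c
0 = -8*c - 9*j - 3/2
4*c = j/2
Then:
No Solution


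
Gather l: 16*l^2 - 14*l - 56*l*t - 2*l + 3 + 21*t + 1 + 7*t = 16*l^2 + l*(-56*t - 16) + 28*t + 4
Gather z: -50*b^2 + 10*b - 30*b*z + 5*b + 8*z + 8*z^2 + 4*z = -50*b^2 + 15*b + 8*z^2 + z*(12 - 30*b)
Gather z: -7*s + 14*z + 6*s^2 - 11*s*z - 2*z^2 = 6*s^2 - 7*s - 2*z^2 + z*(14 - 11*s)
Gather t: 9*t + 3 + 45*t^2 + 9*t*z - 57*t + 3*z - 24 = 45*t^2 + t*(9*z - 48) + 3*z - 21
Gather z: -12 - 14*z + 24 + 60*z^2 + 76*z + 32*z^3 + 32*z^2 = 32*z^3 + 92*z^2 + 62*z + 12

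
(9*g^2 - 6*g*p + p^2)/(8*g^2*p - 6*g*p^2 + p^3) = (9*g^2 - 6*g*p + p^2)/(p*(8*g^2 - 6*g*p + p^2))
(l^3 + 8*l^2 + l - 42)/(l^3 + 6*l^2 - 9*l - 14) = (l + 3)/(l + 1)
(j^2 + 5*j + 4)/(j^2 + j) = (j + 4)/j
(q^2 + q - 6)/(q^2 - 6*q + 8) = (q + 3)/(q - 4)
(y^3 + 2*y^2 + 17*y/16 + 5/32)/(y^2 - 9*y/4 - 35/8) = (8*y^2 + 6*y + 1)/(4*(2*y - 7))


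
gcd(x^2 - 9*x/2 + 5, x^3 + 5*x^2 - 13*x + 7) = 1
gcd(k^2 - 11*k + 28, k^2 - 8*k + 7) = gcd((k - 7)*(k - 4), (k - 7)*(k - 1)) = k - 7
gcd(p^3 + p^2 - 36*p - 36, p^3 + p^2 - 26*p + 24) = p + 6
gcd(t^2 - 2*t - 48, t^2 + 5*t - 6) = t + 6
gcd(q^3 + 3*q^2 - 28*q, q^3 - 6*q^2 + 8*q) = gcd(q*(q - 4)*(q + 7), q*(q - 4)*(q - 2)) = q^2 - 4*q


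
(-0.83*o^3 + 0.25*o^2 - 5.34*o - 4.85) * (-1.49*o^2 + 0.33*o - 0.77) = 1.2367*o^5 - 0.6464*o^4 + 8.6782*o^3 + 5.2718*o^2 + 2.5113*o + 3.7345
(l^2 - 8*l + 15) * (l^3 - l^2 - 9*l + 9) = l^5 - 9*l^4 + 14*l^3 + 66*l^2 - 207*l + 135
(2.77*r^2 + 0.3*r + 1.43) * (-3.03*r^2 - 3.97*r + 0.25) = -8.3931*r^4 - 11.9059*r^3 - 4.8314*r^2 - 5.6021*r + 0.3575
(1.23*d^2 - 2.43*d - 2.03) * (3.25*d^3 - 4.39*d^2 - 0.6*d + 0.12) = 3.9975*d^5 - 13.2972*d^4 + 3.3322*d^3 + 10.5173*d^2 + 0.9264*d - 0.2436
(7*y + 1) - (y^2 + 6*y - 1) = -y^2 + y + 2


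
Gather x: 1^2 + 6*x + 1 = 6*x + 2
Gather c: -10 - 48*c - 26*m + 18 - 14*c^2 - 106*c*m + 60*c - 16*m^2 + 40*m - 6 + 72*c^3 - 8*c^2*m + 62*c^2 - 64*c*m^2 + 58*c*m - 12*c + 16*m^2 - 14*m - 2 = 72*c^3 + c^2*(48 - 8*m) + c*(-64*m^2 - 48*m)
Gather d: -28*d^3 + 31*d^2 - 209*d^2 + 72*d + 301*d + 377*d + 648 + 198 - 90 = -28*d^3 - 178*d^2 + 750*d + 756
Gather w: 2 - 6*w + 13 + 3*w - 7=8 - 3*w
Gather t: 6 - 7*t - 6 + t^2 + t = t^2 - 6*t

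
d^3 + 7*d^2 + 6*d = d*(d + 1)*(d + 6)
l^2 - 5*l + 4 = (l - 4)*(l - 1)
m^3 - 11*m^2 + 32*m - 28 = (m - 7)*(m - 2)^2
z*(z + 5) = z^2 + 5*z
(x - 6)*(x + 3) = x^2 - 3*x - 18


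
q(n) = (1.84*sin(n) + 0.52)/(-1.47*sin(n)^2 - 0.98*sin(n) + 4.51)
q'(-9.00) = -0.36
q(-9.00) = -0.05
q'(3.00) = -0.48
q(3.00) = 0.18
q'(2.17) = -0.92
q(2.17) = 0.76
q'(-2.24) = -0.30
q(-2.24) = -0.21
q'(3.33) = -0.39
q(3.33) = 0.04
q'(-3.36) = -0.51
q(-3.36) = 0.22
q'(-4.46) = -0.67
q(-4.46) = 1.05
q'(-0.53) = 0.35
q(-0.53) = -0.09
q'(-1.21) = 0.20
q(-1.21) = -0.29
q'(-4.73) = 0.05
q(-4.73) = 1.15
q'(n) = (2.94*sin(n)*cos(n) + 0.98*cos(n))*(1.84*sin(n) + 0.52)/(-1.47*sin(n)^2 - 0.98*sin(n) + 4.51)^2 + 1.84*cos(n)/(-1.47*sin(n)^2 - 0.98*sin(n) + 4.51)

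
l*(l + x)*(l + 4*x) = l^3 + 5*l^2*x + 4*l*x^2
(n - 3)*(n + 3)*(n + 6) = n^3 + 6*n^2 - 9*n - 54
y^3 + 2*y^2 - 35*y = y*(y - 5)*(y + 7)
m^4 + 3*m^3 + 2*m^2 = m^2*(m + 1)*(m + 2)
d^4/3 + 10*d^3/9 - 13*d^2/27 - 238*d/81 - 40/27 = (d/3 + 1)*(d - 5/3)*(d + 2/3)*(d + 4/3)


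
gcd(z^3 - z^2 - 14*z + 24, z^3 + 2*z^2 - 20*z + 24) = z - 2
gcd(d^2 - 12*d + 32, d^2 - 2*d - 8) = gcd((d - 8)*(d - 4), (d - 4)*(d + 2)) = d - 4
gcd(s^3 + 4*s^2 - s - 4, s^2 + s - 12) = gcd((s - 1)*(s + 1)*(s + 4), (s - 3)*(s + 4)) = s + 4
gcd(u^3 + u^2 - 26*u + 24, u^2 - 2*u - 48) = u + 6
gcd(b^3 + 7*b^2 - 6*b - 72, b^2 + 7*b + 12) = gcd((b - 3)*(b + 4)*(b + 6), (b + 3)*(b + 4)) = b + 4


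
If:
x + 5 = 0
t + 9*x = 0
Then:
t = 45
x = -5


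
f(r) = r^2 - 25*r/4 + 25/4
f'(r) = 2*r - 25/4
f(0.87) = 1.57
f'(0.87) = -4.51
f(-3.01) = 34.12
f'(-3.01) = -12.27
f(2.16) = -2.58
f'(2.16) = -1.93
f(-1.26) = 15.71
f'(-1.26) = -8.77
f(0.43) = 3.75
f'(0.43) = -5.39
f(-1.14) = 14.67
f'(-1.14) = -8.53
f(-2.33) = 26.24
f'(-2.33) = -10.91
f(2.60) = -3.24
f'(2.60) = -1.05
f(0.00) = 6.25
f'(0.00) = -6.25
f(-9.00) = 143.50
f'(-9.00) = -24.25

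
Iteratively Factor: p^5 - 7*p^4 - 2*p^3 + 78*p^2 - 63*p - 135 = (p + 1)*(p^4 - 8*p^3 + 6*p^2 + 72*p - 135) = (p + 1)*(p + 3)*(p^3 - 11*p^2 + 39*p - 45) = (p - 3)*(p + 1)*(p + 3)*(p^2 - 8*p + 15) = (p - 5)*(p - 3)*(p + 1)*(p + 3)*(p - 3)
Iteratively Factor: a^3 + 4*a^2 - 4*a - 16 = (a + 4)*(a^2 - 4) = (a - 2)*(a + 4)*(a + 2)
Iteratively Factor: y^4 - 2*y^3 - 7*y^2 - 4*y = (y + 1)*(y^3 - 3*y^2 - 4*y) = (y - 4)*(y + 1)*(y^2 + y) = y*(y - 4)*(y + 1)*(y + 1)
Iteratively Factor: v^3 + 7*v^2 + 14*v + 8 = (v + 4)*(v^2 + 3*v + 2) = (v + 2)*(v + 4)*(v + 1)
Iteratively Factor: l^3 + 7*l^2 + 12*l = (l)*(l^2 + 7*l + 12) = l*(l + 4)*(l + 3)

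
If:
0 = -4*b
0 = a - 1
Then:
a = 1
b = 0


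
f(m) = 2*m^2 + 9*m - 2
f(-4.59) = -1.17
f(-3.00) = -11.00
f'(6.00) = 33.00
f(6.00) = 124.00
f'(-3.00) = -3.00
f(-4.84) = 1.29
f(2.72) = 37.28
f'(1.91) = 16.64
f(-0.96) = -8.80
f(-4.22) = -4.36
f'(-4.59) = -9.36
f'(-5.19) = -11.76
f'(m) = 4*m + 9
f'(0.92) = 12.68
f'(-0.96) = 5.16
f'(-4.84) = -10.36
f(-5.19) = 5.16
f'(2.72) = 19.88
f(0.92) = 7.97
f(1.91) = 22.49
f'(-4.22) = -7.88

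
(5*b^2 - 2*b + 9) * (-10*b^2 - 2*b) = -50*b^4 + 10*b^3 - 86*b^2 - 18*b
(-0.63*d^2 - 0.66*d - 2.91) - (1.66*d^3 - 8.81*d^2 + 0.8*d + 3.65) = -1.66*d^3 + 8.18*d^2 - 1.46*d - 6.56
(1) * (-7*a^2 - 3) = -7*a^2 - 3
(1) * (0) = 0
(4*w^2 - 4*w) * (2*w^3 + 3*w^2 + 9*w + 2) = 8*w^5 + 4*w^4 + 24*w^3 - 28*w^2 - 8*w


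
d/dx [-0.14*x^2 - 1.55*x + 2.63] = -0.28*x - 1.55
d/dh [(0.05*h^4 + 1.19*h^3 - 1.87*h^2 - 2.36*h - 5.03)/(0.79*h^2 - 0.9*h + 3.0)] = (0.079*h^5 + 0.8051*h^4 - 1.542*h^3 + 14.2574*h^2 - 3.2726*h - 11.607)/(0.6241*h^4 - 1.422*h^3 + 5.55*h^2 - 5.4*h + 9.0)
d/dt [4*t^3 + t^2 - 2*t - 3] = 12*t^2 + 2*t - 2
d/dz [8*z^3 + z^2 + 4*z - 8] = 24*z^2 + 2*z + 4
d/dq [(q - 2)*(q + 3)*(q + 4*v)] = 3*q^2 + 8*q*v + 2*q + 4*v - 6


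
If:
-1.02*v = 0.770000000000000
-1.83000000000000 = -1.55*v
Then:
No Solution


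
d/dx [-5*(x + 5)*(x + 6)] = -10*x - 55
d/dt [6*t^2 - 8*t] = 12*t - 8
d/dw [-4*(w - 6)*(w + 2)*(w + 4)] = 112 - 12*w^2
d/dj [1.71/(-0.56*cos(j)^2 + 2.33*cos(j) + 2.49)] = (3.9843 - 1.9152*cos(j))*sin(j)/(-0.56*cos(j)^2 + 2.33*cos(j) + 2.49)^2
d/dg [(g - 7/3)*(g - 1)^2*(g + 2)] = 4*g^3 - 7*g^2 - 6*g + 9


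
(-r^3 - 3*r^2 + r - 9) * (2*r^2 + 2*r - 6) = -2*r^5 - 8*r^4 + 2*r^3 + 2*r^2 - 24*r + 54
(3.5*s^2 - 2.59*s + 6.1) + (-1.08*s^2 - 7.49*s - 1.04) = 2.42*s^2 - 10.08*s + 5.06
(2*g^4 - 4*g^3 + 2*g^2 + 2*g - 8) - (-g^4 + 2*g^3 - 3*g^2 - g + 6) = 3*g^4 - 6*g^3 + 5*g^2 + 3*g - 14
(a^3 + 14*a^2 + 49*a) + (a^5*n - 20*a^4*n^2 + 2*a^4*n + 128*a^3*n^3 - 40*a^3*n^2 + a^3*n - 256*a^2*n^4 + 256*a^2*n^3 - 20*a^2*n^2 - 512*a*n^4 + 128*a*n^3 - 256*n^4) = a^5*n - 20*a^4*n^2 + 2*a^4*n + 128*a^3*n^3 - 40*a^3*n^2 + a^3*n + a^3 - 256*a^2*n^4 + 256*a^2*n^3 - 20*a^2*n^2 + 14*a^2 - 512*a*n^4 + 128*a*n^3 + 49*a - 256*n^4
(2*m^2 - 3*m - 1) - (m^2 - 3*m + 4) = m^2 - 5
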